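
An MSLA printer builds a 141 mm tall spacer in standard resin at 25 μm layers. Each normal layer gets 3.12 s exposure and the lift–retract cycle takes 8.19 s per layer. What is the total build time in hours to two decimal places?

17.72 hours

Number of layers: 141 / 0.025 → 5640 (rounded up).
Each layer takes = 3.12 + 8.19 = 11.31 s.
Build time: 5640 × 11.31 s = 63788.4 s, i.e. 17.72 hours.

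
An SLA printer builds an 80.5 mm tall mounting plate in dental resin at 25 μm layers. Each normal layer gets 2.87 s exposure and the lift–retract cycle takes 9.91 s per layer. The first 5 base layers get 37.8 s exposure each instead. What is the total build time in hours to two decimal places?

Layer count = ceil(80.5 / 0.025) = 3220.
Base layers: 5 × (37.8 + 9.91) → 238.55 s.
Regular layers = 3215 × (2.87 + 9.91), so 41087.7 s.
Total = 238.55 + 41087.7 = 41326.25 s = 11.48 hours.

11.48 hours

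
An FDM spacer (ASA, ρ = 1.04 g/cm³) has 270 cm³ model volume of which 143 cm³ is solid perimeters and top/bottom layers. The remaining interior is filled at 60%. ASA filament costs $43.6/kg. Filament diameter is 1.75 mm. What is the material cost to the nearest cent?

Interior volume = 270 − 143 = 127 cm³.
Deposited infill: 0.60 × 127 → 76.2 cm³.
Total printed volume = 143 + 76.2 = 219.2 cm³.
Mass: 219.2 × 1.04 → 227.968 g.
At $43.6/kg: 227.968/1000 × 43.6 = $9.94.

$9.94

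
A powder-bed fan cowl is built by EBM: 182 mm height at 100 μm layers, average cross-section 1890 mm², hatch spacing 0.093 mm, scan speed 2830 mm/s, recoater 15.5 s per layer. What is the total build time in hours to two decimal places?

11.47 hours

Number of layers: 182 / 0.1 → 1820 (rounded up).
Per-layer scan distance = 1890 / 0.093, so 20322.6 mm.
Scan time per layer: 20322.6 / 2830 → 7.1811 s.
Per-layer time = 7.1811 + 15.5 = 22.6811 s.
1820 layers × 22.6811 s/layer = 41279.602 s, i.e. 11.47 hours.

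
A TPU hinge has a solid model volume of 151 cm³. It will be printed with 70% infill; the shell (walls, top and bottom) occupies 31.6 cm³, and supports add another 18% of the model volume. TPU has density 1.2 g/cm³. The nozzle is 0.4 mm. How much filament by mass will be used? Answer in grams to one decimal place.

Infill region = 151 − 31.6 = 119.4 cm³.
Infill volume: 0.70 × 119.4 → 83.58 cm³.
Support = 0.18 × 151 = 27.18 cm³.
Deposited volume = 31.6 + 83.58 + 27.18 = 142.36 cm³.
Mass: 142.36 × 1.2 → 170.832 g.

170.8 g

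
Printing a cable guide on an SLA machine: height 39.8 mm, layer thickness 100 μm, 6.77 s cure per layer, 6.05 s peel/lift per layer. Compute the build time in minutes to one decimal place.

Layer count = ceil(39.8 / 0.1) = 398.
Per-layer time = 6.77 + 6.05 = 12.82 s.
Build time: 398 × 12.82 s = 5102.36 s, i.e. 85.0 minutes.

85.0 minutes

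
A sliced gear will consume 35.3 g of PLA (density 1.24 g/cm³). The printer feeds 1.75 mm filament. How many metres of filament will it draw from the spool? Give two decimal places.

11.84 m

Volume = 35.3 g / 1.24 g·cm⁻³ = 28.4677 cm³ = 28467.7 mm³.
A = π r² = π × 0.875² = 2.4053 mm².
L = V/A = 28467.7/2.4053 = 11835.41 mm → 11.84 m.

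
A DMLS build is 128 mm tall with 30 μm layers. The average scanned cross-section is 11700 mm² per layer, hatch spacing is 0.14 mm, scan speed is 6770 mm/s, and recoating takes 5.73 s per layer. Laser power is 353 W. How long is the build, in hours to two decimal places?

Number of layers: 128 / 0.03 → 4267 (rounded up).
Per-layer scan distance = 11700 / 0.14, so 83571.4 mm.
Laser time per layer = 83571.4 / 6770, so 12.3444 s.
Time per layer = 12.3444 + 5.73, so 18.0744 s.
Total: 4267 × 18.0744 s = 77123.4648 s → 21.42 hours.

21.42 hours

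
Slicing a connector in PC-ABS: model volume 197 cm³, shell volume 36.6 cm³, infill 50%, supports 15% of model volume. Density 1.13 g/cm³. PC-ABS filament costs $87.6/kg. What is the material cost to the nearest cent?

Infill region: 197 − 36.6 → 160.4 cm³.
Deposited infill = 0.50 × 160.4 = 80.2 cm³.
Support = 0.15 × 197, so 29.55 cm³.
Deposited volume: 36.6 + 80.2 + 29.55 → 146.35 cm³.
Mass = 146.35 × 1.13 = 165.3755 g.
Cost = 165.3755 g / 1000 × $87.6/kg = $14.49.

$14.49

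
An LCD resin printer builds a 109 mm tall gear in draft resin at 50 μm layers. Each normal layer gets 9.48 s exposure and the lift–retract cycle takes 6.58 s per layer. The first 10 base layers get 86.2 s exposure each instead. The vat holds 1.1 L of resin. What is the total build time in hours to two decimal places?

9.94 hours

Layers = ⌈109/0.05⌉ = 2180.
Bottom layers = 10 × (86.2 + 6.58), so 927.8 s.
Normal layers: 2170 × (9.48 + 6.58) → 34850.2 s.
Sum: 927.8 + 34850.2 = 35778 s → 9.94 hours.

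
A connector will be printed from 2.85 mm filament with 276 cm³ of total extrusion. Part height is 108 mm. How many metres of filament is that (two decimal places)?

Filament cross-section = π × (2.85/2)² = 6.3794 mm².
L = 276000 mm³ / 6.3794 mm² = 43264.26 mm, i.e. 43.26 m.

43.26 m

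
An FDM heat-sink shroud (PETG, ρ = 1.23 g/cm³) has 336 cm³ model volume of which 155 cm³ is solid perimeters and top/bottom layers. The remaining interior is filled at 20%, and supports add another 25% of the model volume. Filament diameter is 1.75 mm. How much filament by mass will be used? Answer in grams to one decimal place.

338.5 g

Infill region = 336 − 155, so 181 cm³.
Infill deposited = 0.20 × 181, so 36.2 cm³.
Support: 0.25 × 336 → 84 cm³.
Total extruded: 155 + 36.2 + 84 → 275.2 cm³.
Mass = 275.2 × 1.23 = 338.496 g.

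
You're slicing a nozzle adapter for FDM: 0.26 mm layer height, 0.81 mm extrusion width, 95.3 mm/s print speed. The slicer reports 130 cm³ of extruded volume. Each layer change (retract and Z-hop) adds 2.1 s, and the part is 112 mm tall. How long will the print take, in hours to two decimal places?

Line area = 0.26 × 0.81 = 0.2106 mm².
Total extruded path = 130000/0.2106 = 617284 mm.
Extrusion time = 617284 / 95.3 = 6477.3 s.
Number of layers: 112 / 0.26 → 431 (rounded up).
Non-print overhead: 431 × 2.1 → 905.1 s.
Total = 6477.3 + 905.1 = 7382.4 s = 2.05 hours.

2.05 hours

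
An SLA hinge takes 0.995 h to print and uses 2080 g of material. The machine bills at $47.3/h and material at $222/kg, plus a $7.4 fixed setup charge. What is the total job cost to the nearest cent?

Machine cost = 47.3 × 0.995 = $47.0635.
Feedstock cost = 222 × 2080/1000, so $461.76.
Total = 47.0635 + 461.76 + 7.4 = 516.2235 ≈ $516.22.

$516.22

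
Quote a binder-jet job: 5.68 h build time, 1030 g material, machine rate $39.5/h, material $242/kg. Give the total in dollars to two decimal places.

Machine-time cost = 39.5 × 5.68 = $224.36.
Material cost: 242 × 1030/1000 → $249.26.
Total = 224.36 + 249.26 = $473.62.

$473.62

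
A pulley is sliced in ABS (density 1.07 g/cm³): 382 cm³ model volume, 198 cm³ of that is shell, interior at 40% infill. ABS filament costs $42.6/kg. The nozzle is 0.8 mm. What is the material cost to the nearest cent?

Volume inside the shell: 382 − 198 → 184 cm³.
Deposited infill = 0.40 × 184 = 73.6 cm³.
Total printed volume = 198 + 73.6 = 271.6 cm³.
Mass = 271.6 × 1.07, so 290.612 g.
At $42.6/kg: 290.612/1000 × 42.6 = $12.38.

$12.38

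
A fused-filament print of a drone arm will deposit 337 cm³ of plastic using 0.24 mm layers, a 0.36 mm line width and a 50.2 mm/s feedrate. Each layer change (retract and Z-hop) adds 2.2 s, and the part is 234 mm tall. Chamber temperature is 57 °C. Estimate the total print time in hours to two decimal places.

Bead cross-section: 0.24 × 0.36 → 0.0864 mm².
Toolpath length = 337 cm³ / 0.0864 mm² = 337000 / 0.0864 = 3900463 mm.
Time extruding = 3900463 / 50.2, so 77698.5 s.
Number of layers: 234 / 0.24 → 975 (rounded up).
Non-print overhead = 975 × 2.2 = 2145 s.
Altogether 77698.5 + 2145 = 79843.5 s, i.e. 22.18 hours.

22.18 hours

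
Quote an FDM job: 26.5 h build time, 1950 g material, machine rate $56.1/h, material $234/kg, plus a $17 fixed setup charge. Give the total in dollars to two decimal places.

$1959.95

Machine-time cost = 56.1 × 26.5 = $1486.65.
Material charge = 234 × 1950/1000 = $456.30.
Total = 1486.65 + 456.30 + 17 = $1959.95.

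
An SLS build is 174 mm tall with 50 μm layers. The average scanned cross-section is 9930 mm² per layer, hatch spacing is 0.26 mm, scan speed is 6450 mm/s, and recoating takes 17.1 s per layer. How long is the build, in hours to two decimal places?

22.25 hours

Layer count = ceil(174 / 0.05) = 3480.
Per-layer scan distance: 9930 / 0.26 → 38192.3 mm.
Per-layer scan time: 38192.3 / 6450 → 5.9213 s.
Time per layer = 5.9213 + 17.1 = 23.0213 s.
Total: 3480 × 23.0213 s = 80114.124 s → 22.25 hours.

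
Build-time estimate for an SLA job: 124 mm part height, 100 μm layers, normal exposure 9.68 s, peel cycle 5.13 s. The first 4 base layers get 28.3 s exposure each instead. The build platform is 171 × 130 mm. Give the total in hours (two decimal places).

5.12 hours

Layer count = ceil(124 / 0.1) = 1240.
Burn-in layers: 4 × (28.3 + 5.13) → 133.72 s.
Regular layers: 1236 × (9.68 + 5.13) → 18305.16 s.
Sum: 133.72 + 18305.16 = 18438.88 s → 5.12 hours.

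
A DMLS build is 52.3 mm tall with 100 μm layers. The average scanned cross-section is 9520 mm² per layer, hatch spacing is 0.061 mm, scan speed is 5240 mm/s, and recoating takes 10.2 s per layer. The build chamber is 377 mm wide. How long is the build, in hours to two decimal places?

Layers = ⌈52.3/0.1⌉ = 523.
Per-layer scan distance: 9520 / 0.061 → 156065.6 mm.
Per-layer scan time = 156065.6 / 5240 = 29.7835 s.
Layer cycle: 29.7835 + 10.2 → 39.9835 s.
523 layers × 39.9835 s/layer = 20911.3705 s, i.e. 5.81 hours.

5.81 hours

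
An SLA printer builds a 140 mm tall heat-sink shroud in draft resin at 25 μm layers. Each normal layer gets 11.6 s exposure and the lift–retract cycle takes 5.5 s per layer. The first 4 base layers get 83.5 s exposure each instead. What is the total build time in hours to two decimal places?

26.68 hours

Layers = ⌈140/0.025⌉ = 5600.
Base layers = 4 × (83.5 + 5.5), so 356 s.
Remaining layers: 5596 × (11.6 + 5.5) → 95691.6 s.
Sum: 356 + 95691.6 = 96047.6 s → 26.68 hours.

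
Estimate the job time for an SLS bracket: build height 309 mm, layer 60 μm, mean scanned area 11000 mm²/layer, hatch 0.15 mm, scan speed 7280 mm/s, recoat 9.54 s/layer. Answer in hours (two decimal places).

Layers = ⌈309/0.06⌉ = 5150.
Scan path per layer: 11000 / 0.15 → 73333.3 mm.
Scan time per layer = 73333.3 / 7280 = 10.0733 s.
Time per layer: 10.0733 + 9.54 → 19.6133 s.
5150 layers × 19.6133 s/layer = 101008.495 s, i.e. 28.06 hours.

28.06 hours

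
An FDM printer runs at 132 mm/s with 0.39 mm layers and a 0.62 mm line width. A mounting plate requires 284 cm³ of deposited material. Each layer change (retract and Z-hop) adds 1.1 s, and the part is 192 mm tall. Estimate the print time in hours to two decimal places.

Line area = 0.39 × 0.62 = 0.2418 mm².
Total extruded path = 284000/0.2418 = 1174524.4 mm.
Time extruding: 1174524.4 / 132 → 8897.9 s.
Layers = ⌈192/0.39⌉ = 493.
Non-print overhead = 493 × 1.1 = 542.3 s.
Altogether 8897.9 + 542.3 = 9440.2 s, i.e. 2.62 hours.

2.62 hours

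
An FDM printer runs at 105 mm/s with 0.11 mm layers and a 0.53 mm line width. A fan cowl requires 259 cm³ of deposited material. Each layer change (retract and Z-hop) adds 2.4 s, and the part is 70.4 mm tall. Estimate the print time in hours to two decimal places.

12.18 hours

Bead cross-section = 0.11 × 0.53 = 0.0583 mm².
Path length: 259000 mm³ / 0.0583 mm² → 4442538.6 mm.
Extrusion time = 4442538.6 / 105 = 42309.9 s.
Layers = ⌈70.4/0.11⌉ = 640.
Non-print overhead = 640 × 2.4 = 1536 s.
Altogether 42309.9 + 1536 = 43845.9 s, i.e. 12.18 hours.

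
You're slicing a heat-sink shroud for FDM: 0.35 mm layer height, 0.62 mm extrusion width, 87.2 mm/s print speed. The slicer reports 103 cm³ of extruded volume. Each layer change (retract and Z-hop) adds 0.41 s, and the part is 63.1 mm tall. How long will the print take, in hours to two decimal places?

Extrusion cross-section = 0.35 × 0.62 = 0.217 mm².
Total extruded path = 103000/0.217 = 474654.4 mm.
Print-move time = 474654.4 / 87.2 = 5443.3 s.
Number of layers: 63.1 / 0.35 → 181 (rounded up).
Z-hop total = 181 × 0.41, so 74.21 s.
Total = 5443.3 + 74.21 = 5517.51 s = 1.53 hours.

1.53 hours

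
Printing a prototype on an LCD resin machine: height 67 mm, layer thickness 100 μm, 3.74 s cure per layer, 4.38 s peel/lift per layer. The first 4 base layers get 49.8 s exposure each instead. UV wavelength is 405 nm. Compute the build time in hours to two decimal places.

1.56 hours

Number of layers: 67 / 0.1 → 670 (rounded up).
Bottom layers = 4 × (49.8 + 4.38) = 216.72 s.
Regular layers = 666 × (3.74 + 4.38) = 5407.92 s.
Total = 216.72 + 5407.92 = 5624.64 s = 1.56 hours.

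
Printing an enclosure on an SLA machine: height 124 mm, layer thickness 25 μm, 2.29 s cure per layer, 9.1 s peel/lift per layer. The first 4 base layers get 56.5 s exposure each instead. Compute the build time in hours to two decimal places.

15.75 hours

Layer count = ceil(124 / 0.025) = 4960.
Base layers = 4 × (56.5 + 9.1) = 262.4 s.
Remaining layers = 4956 × (2.29 + 9.1) = 56448.84 s.
Sum: 262.4 + 56448.84 = 56711.24 s → 15.75 hours.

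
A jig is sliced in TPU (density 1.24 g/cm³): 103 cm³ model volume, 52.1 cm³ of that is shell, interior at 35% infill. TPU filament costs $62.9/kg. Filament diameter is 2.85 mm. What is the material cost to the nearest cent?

Volume inside the shell = 103 − 52.1 = 50.9 cm³.
Infill volume: 0.35 × 50.9 → 17.815 cm³.
Total printed volume: 52.1 + 17.815 → 69.915 cm³.
Mass: 69.915 × 1.24 → 86.6946 g.
At $62.9/kg: 86.6946/1000 × 62.9 = $5.45.

$5.45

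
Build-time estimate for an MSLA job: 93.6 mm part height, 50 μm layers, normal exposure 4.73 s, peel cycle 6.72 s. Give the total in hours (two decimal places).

Number of layers: 93.6 / 0.05 → 1872 (rounded up).
Per-layer time = 4.73 + 6.72 = 11.45 s.
Total = 1872 × 11.45 = 21434.4 s = 5.95 hours.

5.95 hours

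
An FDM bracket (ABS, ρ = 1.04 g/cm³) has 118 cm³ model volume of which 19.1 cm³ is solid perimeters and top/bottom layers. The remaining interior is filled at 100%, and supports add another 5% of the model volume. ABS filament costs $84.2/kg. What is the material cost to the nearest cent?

Volume inside the shell = 118 − 19.1, so 98.9 cm³.
Infill volume = 1.00 × 98.9, so 98.9 cm³.
Support: 0.05 × 118 → 5.9 cm³.
Total printed volume = 19.1 + 98.9 + 5.9 = 123.9 cm³.
Mass = 123.9 × 1.04, so 128.856 g.
At $84.2/kg: 128.856/1000 × 84.2 = $10.85.

$10.85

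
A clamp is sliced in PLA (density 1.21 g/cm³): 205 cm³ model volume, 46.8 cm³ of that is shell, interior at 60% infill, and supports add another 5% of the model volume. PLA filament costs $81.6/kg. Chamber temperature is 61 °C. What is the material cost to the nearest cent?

Interior volume = 205 − 46.8, so 158.2 cm³.
Infill deposited = 0.60 × 158.2 = 94.92 cm³.
Support = 0.05 × 205, so 10.25 cm³.
Deposited volume: 46.8 + 94.92 + 10.25 → 151.97 cm³.
Mass: 151.97 × 1.21 → 183.8837 g.
At $81.6/kg: 183.8837/1000 × 81.6 = $15.00.

$15.00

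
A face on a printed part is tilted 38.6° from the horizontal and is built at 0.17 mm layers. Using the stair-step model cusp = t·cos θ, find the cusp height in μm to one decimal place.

cos(38.6°) = 0.7815, so cusp = 0.17 × 0.7815 = 0.132855 mm → 132.9 μm.

132.9 μm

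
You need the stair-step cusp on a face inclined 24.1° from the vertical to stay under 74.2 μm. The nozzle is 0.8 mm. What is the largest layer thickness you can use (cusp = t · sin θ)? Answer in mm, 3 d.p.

t = h_c / sin θ = 0.0742 / 0.4083 = 0.182 mm.

0.182 mm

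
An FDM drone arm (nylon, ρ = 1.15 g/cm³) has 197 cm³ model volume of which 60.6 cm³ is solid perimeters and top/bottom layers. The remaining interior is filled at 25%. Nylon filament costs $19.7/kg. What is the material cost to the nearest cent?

Interior volume = 197 − 60.6 = 136.4 cm³.
Infill volume = 0.25 × 136.4, so 34.1 cm³.
Total printed volume = 60.6 + 34.1 = 94.7 cm³.
Mass: 94.7 × 1.15 → 108.905 g.
Cost = 108.905 g / 1000 × $19.7/kg = $2.15.

$2.15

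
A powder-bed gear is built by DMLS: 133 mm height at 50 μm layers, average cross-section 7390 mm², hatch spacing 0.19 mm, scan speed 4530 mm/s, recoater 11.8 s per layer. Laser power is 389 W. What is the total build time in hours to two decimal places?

Layers = ⌈133/0.05⌉ = 2660.
Hatch length per layer: 7390 / 0.19 → 38894.7 mm.
Scan time per layer: 38894.7 / 4530 → 8.586 s.
Per-layer time = 8.586 + 11.8 = 20.386 s.
Total: 2660 × 20.386 s = 54226.76 s → 15.06 hours.

15.06 hours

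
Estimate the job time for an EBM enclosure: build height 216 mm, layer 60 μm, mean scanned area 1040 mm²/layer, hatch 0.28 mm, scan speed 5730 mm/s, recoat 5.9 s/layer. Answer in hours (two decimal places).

Number of layers: 216 / 0.06 → 3600 (rounded up).
Per-layer scan distance = 1040 / 0.28, so 3714.3 mm.
Scan time per layer = 3714.3 / 5730, so 0.6482 s.
Time per layer = 0.6482 + 5.9 = 6.5482 s.
3600 layers × 6.5482 s/layer = 23573.52 s, i.e. 6.55 hours.

6.55 hours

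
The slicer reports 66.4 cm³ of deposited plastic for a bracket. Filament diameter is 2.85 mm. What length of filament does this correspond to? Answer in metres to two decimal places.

10.41 m

Cross-section of 2.85 mm filament: π·(2.85/2)² = 6.3794 mm².
L = 66400 mm³ / 6.3794 mm² = 10408.5 mm, i.e. 10.41 m.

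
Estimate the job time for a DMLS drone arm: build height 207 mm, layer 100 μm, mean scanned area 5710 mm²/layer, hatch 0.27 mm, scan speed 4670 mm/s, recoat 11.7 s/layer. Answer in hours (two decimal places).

9.33 hours

Number of layers: 207 / 0.1 → 2070 (rounded up).
Hatch length per layer = 5710 / 0.27 = 21148.1 mm.
Per-layer scan time = 21148.1 / 4670, so 4.5285 s.
Time per layer = 4.5285 + 11.7, so 16.2285 s.
Build time = 2070 × 16.2285 = 33592.995 s = 9.33 hours.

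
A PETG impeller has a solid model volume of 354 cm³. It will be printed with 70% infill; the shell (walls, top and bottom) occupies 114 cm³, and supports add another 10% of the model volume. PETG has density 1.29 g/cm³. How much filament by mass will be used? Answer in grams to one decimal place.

Volume inside the shell: 354 − 114 → 240 cm³.
Infill volume = 0.70 × 240 = 168 cm³.
Support: 0.10 × 354 → 35.4 cm³.
Total extruded = 114 + 168 + 35.4 = 317.4 cm³.
Mass: 317.4 × 1.29 → 409.446 g.

409.4 g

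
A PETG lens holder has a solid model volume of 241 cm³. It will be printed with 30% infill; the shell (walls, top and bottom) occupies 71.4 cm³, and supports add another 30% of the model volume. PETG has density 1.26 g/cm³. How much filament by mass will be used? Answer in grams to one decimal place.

Infill region = 241 − 71.4, so 169.6 cm³.
Infill deposited = 0.30 × 169.6 = 50.88 cm³.
Support: 0.30 × 241 → 72.3 cm³.
Total printed volume: 71.4 + 50.88 + 72.3 → 194.58 cm³.
Mass = 194.58 × 1.26, so 245.1708 g.

245.2 g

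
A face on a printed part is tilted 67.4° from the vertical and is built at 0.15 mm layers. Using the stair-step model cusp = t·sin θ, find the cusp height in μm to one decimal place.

138.5 μm

Cusp = layer height × sin(67.4°) = 0.15 × 0.9232 = 0.13848 mm = 138.5 μm.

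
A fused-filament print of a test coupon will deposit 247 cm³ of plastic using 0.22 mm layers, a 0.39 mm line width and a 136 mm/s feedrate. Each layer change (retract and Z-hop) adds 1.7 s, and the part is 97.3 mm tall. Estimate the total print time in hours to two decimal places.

6.09 hours

Bead cross-section = 0.22 × 0.39 = 0.0858 mm².
Total extruded path = 247000/0.0858 = 2878787.9 mm.
Time extruding = 2878787.9 / 136 = 21167.6 s.
Layers = ⌈97.3/0.22⌉ = 443.
Z-hop total = 443 × 1.7 = 753.1 s.
Total = 21167.6 + 753.1 = 21920.7 s = 6.09 hours.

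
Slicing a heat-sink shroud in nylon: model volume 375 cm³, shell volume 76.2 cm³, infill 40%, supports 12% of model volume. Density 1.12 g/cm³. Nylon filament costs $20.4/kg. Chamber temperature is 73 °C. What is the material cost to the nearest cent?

Infill region = 375 − 76.2, so 298.8 cm³.
Deposited infill: 0.40 × 298.8 → 119.52 cm³.
Support: 0.12 × 375 → 45 cm³.
Total printed volume = 76.2 + 119.52 + 45, so 240.72 cm³.
Mass = 240.72 × 1.12 = 269.6064 g.
At $20.4/kg: 269.6064/1000 × 20.4 = $5.50.

$5.50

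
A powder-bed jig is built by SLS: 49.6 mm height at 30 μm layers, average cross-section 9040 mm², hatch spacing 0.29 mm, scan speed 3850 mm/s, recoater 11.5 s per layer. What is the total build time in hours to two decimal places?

9.00 hours

Number of layers: 49.6 / 0.03 → 1654 (rounded up).
Hatch length per layer = 9040 / 0.29, so 31172.4 mm.
Per-layer scan time: 31172.4 / 3850 → 8.0967 s.
Layer cycle = 8.0967 + 11.5, so 19.5967 s.
Total: 1654 × 19.5967 s = 32412.9418 s → 9.00 hours.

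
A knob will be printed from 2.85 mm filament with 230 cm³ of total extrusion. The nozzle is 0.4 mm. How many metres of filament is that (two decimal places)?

36.05 m

A = π r² = π × 1.425² = 6.3794 mm².
Length = 230 cm³ / 6.3794 mm² = 230000 / 6.3794 = 36053.55 mm = 36.05 m.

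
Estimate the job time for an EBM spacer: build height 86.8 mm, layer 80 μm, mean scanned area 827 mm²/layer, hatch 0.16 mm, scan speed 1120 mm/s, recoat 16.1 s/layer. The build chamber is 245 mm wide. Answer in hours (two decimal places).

6.24 hours

Layer count = ceil(86.8 / 0.08) = 1085.
Per-layer scan distance = 827 / 0.16 = 5168.8 mm.
Beam time per layer = 5168.8 / 1120 = 4.615 s.
Layer cycle = 4.615 + 16.1, so 20.715 s.
Total: 1085 × 20.715 s = 22475.775 s → 6.24 hours.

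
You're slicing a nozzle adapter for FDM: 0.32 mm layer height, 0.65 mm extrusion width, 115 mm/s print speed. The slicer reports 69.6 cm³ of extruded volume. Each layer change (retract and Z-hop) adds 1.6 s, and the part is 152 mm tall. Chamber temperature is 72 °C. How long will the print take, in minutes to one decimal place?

61.2 minutes

Bead cross-section = 0.32 × 0.65, so 0.208 mm².
Toolpath length = 69.6 cm³ / 0.208 mm² = 69600 / 0.208 = 334615.4 mm.
Print-move time: 334615.4 / 115 → 2909.7 s.
Number of layers: 152 / 0.32 → 475 (rounded up).
Z-hop total = 475 × 1.6 = 760 s.
Altogether 2909.7 + 760 = 3669.7 s, i.e. 61.2 minutes.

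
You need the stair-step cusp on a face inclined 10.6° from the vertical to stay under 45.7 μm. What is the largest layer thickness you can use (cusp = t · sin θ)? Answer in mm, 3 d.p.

0.248 mm

t = h_c / sin θ = 0.0457 / 0.1840 = 0.248 mm.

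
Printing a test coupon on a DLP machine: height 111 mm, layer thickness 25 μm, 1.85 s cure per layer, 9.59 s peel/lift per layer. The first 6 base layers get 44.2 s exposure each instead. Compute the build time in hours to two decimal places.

Number of layers: 111 / 0.025 → 4440 (rounded up).
Base layers = 6 × (44.2 + 9.59) = 322.74 s.
Remaining layers = 4434 × (1.85 + 9.59) = 50724.96 s.
Sum: 322.74 + 50724.96 = 51047.7 s → 14.18 hours.

14.18 hours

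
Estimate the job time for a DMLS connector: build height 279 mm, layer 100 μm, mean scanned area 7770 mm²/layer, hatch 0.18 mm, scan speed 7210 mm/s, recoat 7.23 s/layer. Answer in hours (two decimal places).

10.24 hours

Number of layers: 279 / 0.1 → 2790 (rounded up).
Per-layer scan distance = 7770 / 0.18, so 43166.7 mm.
Per-layer scan time: 43166.7 / 7210 → 5.9871 s.
Time per layer = 5.9871 + 7.23 = 13.2171 s.
Build time = 2790 × 13.2171 = 36875.709 s = 10.24 hours.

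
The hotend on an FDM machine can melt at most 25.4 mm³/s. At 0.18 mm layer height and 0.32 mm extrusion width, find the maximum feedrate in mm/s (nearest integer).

Bead cross-section = 0.18 × 0.32, so 0.0576 mm².
v_max = Q/A = 25.4/0.0576 = 440.97 mm/s → 441 mm/s.

441 mm/s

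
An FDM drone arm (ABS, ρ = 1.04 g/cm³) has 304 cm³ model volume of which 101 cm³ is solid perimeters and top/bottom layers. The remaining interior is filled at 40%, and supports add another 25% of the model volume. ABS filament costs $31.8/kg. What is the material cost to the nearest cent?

$8.54

Interior volume = 304 − 101, so 203 cm³.
Deposited infill = 0.40 × 203 = 81.2 cm³.
Support: 0.25 × 304 → 76 cm³.
Deposited volume = 101 + 81.2 + 76 = 258.2 cm³.
Mass: 258.2 × 1.04 → 268.528 g.
Cost = 268.528 g / 1000 × $31.8/kg = $8.54.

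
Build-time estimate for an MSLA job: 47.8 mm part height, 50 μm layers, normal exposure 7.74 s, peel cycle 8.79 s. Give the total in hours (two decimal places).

4.39 hours

Layer count = ceil(47.8 / 0.05) = 956.
Cycle time = 7.74 + 8.79 = 16.53 s.
Total = 956 × 16.53 = 15802.68 s = 4.39 hours.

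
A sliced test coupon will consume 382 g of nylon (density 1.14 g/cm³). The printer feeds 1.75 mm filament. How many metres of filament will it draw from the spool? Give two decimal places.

Volume = 382 g / 1.14 g·cm⁻³ = 335.0877 cm³ = 335087.7 mm³.
A = π r² = π × 0.875² = 2.4053 mm².
Length = 335087.7 / 2.4053 = 139312.23 mm = 139.31 m.

139.31 m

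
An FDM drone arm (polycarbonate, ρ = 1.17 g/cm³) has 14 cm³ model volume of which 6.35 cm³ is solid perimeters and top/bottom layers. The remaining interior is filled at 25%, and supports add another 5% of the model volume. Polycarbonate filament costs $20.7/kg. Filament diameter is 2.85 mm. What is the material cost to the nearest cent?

Volume inside the shell = 14 − 6.35 = 7.65 cm³.
Infill volume = 0.25 × 7.65, so 1.9125 cm³.
Support = 0.05 × 14 = 0.7 cm³.
Total printed volume = 6.35 + 1.9125 + 0.7, so 8.9625 cm³.
Mass = 8.9625 × 1.17, so 10.486125 g.
Cost = 10.486125 g / 1000 × $20.7/kg = $0.22.

$0.22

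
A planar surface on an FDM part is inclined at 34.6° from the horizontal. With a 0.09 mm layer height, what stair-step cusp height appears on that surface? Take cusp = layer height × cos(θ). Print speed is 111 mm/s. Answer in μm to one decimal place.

h_c = t·cos θ = 0.09 × 0.8231 = 0.074079 mm (74.1 μm).

74.1 μm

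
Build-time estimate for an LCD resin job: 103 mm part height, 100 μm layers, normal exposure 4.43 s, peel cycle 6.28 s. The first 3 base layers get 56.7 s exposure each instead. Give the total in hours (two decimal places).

3.11 hours

Layers = ⌈103/0.1⌉ = 1030.
Base layers: 3 × (56.7 + 6.28) → 188.94 s.
Regular layers: 1027 × (4.43 + 6.28) → 10999.17 s.
Sum: 188.94 + 10999.17 = 11188.11 s → 3.11 hours.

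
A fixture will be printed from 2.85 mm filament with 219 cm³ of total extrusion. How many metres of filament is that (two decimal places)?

34.33 m

A = π r² = π × 1.425² = 6.3794 mm².
L = 219000 mm³ / 6.3794 mm² = 34329.25 mm, i.e. 34.33 m.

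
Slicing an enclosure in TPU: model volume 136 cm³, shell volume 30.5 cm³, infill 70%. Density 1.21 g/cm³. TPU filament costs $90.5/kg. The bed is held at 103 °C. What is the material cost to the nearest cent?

Volume inside the shell = 136 − 30.5, so 105.5 cm³.
Infill deposited = 0.70 × 105.5 = 73.85 cm³.
Total extruded = 30.5 + 73.85 = 104.35 cm³.
Mass: 104.35 × 1.21 → 126.2635 g.
At $90.5/kg: 126.2635/1000 × 90.5 = $11.43.

$11.43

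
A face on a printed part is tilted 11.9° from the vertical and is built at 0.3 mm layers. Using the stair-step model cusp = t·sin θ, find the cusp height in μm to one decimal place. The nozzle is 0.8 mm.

61.9 μm

sin(11.9°) = 0.2062, so cusp = 0.3 × 0.2062 = 0.06186 mm → 61.9 μm.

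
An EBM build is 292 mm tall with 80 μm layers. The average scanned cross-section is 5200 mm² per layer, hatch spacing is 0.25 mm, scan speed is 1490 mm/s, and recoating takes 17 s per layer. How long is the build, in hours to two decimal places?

Layers = ⌈292/0.08⌉ = 3650.
Per-layer scan distance = 5200 / 0.25 = 20800 mm.
Scan time per layer: 20800 / 1490 → 13.9597 s.
Per-layer time = 13.9597 + 17 = 30.9597 s.
Total: 3650 × 30.9597 s = 113002.905 s → 31.39 hours.

31.39 hours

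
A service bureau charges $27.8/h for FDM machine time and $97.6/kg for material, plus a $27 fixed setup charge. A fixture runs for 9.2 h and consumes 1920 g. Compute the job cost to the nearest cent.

Machine cost = 27.8 × 9.2, so $255.76.
Feedstock cost = 97.6 × 1920/1000 = $187.392.
Total = 255.76 + 187.392 + 27 = 470.152 ≈ $470.15.

$470.15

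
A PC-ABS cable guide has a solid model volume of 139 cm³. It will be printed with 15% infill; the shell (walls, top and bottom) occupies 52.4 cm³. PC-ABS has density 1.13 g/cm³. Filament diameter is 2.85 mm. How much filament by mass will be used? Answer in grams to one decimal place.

73.9 g

Infill region = 139 − 52.4 = 86.6 cm³.
Deposited infill: 0.15 × 86.6 → 12.99 cm³.
Total extruded: 52.4 + 12.99 → 65.39 cm³.
Mass: 65.39 × 1.13 → 73.8907 g.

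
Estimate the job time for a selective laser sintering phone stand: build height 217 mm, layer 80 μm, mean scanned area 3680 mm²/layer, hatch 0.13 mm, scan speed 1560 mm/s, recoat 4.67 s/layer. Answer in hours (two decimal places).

17.19 hours

Number of layers: 217 / 0.08 → 2713 (rounded up).
Hatch length per layer: 3680 / 0.13 → 28307.7 mm.
Scan time per layer = 28307.7 / 1560, so 18.146 s.
Time per layer = 18.146 + 4.67, so 22.816 s.
Build time = 2713 × 22.816 = 61899.808 s = 17.19 hours.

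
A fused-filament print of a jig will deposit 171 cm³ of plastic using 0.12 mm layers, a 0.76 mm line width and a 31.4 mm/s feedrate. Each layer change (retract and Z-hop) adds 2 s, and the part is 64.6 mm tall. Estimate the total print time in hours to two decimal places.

Extrusion cross-section: 0.12 × 0.76 → 0.0912 mm².
Total extruded path = 171000/0.0912 = 1875000 mm.
Print-move time = 1875000 / 31.4, so 59713.4 s.
Layer count = ceil(64.6 / 0.12) = 539.
Non-print overhead: 539 × 2 → 1078 s.
Total = 59713.4 + 1078 = 60791.4 s = 16.89 hours.

16.89 hours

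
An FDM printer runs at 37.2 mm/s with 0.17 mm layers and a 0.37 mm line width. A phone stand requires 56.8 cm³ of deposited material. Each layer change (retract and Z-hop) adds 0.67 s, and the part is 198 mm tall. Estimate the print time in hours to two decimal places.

6.96 hours

Line area = 0.17 × 0.37 = 0.0629 mm².
Path length: 56800 mm³ / 0.0629 mm² → 903020.7 mm.
Print-move time: 903020.7 / 37.2 → 24274.8 s.
Layers = ⌈198/0.17⌉ = 1165.
Non-print overhead: 1165 × 0.67 → 780.55 s.
Total = 24274.8 + 780.55 = 25055.35 s = 6.96 hours.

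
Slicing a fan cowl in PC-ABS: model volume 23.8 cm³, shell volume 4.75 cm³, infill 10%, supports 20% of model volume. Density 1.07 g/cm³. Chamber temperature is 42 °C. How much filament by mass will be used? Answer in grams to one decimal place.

12.2 g

Infill region: 23.8 − 4.75 → 19.05 cm³.
Infill volume = 0.10 × 19.05, so 1.905 cm³.
Support = 0.20 × 23.8 = 4.76 cm³.
Deposited volume = 4.75 + 1.905 + 4.76 = 11.415 cm³.
Mass = 11.415 × 1.07, so 12.21405 g.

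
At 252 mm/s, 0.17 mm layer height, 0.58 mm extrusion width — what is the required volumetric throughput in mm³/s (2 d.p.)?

A = 0.17 × 0.58 = 0.0986 mm².
Q = v·A = 252 × 0.0986 = 24.85 mm³/s.

24.85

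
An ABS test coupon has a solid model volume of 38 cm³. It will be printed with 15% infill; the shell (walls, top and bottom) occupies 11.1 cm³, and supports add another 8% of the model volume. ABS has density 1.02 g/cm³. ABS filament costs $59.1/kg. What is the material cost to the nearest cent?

Infill region = 38 − 11.1, so 26.9 cm³.
Infill volume = 0.15 × 26.9, so 4.035 cm³.
Support = 0.08 × 38, so 3.04 cm³.
Deposited volume = 11.1 + 4.035 + 3.04 = 18.175 cm³.
Mass = 18.175 × 1.02, so 18.5385 g.
Cost = 18.5385 g / 1000 × $59.1/kg = $1.10.

$1.10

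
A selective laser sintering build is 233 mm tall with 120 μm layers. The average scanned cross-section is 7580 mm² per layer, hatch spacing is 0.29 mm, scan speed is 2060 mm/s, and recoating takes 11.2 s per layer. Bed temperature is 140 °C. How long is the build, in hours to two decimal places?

12.89 hours

Layers = ⌈233/0.12⌉ = 1942.
Hatch length per layer: 7580 / 0.29 → 26137.9 mm.
Per-layer scan time = 26137.9 / 2060 = 12.6883 s.
Per-layer time = 12.6883 + 11.2, so 23.8883 s.
Build time = 1942 × 23.8883 = 46391.0786 s = 12.89 hours.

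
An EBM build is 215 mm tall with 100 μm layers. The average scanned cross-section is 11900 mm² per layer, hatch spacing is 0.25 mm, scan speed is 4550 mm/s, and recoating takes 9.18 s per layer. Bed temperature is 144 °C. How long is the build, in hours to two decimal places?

11.73 hours

Layer count = ceil(215 / 0.1) = 2150.
Hatch length per layer: 11900 / 0.25 → 47600 mm.
Beam time per layer = 47600 / 4550, so 10.4615 s.
Time per layer = 10.4615 + 9.18, so 19.6415 s.
2150 layers × 19.6415 s/layer = 42229.225 s, i.e. 11.73 hours.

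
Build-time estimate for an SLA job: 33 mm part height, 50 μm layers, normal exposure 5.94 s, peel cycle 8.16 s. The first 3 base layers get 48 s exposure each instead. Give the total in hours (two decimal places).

2.62 hours

Layers = ⌈33/0.05⌉ = 660.
Burn-in layers: 3 × (48 + 8.16) → 168.48 s.
Regular layers = 657 × (5.94 + 8.16) = 9263.7 s.
Sum: 168.48 + 9263.7 = 9432.18 s → 2.62 hours.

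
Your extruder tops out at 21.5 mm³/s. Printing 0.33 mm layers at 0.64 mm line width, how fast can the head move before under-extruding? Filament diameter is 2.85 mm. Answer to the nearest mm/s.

Bead cross-section: 0.33 × 0.64 → 0.2112 mm².
v_max = Q/A = 21.5/0.2112 = 101.80 mm/s → 102 mm/s.

102 mm/s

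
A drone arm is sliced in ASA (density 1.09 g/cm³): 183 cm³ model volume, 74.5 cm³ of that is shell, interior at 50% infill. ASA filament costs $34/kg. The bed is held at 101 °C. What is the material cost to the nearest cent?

Interior volume = 183 − 74.5, so 108.5 cm³.
Deposited infill = 0.50 × 108.5 = 54.25 cm³.
Total printed volume = 74.5 + 54.25 = 128.75 cm³.
Mass: 128.75 × 1.09 → 140.3375 g.
Cost = 140.3375 g / 1000 × $34/kg = $4.77.

$4.77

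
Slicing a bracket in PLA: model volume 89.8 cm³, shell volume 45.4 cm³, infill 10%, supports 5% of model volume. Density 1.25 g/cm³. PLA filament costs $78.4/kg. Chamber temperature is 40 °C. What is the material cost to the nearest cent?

$5.32

Infill region = 89.8 − 45.4 = 44.4 cm³.
Deposited infill = 0.10 × 44.4 = 4.44 cm³.
Support = 0.05 × 89.8, so 4.49 cm³.
Total extruded = 45.4 + 4.44 + 4.49, so 54.33 cm³.
Mass: 54.33 × 1.25 → 67.9125 g.
At $78.4/kg: 67.9125/1000 × 78.4 = $5.32.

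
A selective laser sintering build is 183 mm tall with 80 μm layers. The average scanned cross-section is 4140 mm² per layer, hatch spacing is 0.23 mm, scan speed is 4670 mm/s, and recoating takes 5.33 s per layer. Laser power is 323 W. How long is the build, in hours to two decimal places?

Layers = ⌈183/0.08⌉ = 2288.
Hatch length per layer = 4140 / 0.23, so 18000 mm.
Scan time per layer: 18000 / 4670 → 3.8544 s.
Per-layer time = 3.8544 + 5.33 = 9.1844 s.
Total: 2288 × 9.1844 s = 21013.9072 s → 5.84 hours.

5.84 hours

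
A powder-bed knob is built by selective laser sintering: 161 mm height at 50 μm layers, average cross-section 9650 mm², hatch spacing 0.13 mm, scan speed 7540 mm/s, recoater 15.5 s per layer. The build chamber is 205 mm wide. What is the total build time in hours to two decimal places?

Layers = ⌈161/0.05⌉ = 3220.
Per-layer scan distance: 9650 / 0.13 → 74230.8 mm.
Per-layer scan time = 74230.8 / 7540, so 9.8449 s.
Time per layer = 9.8449 + 15.5 = 25.3449 s.
Build time = 3220 × 25.3449 = 81610.578 s = 22.67 hours.

22.67 hours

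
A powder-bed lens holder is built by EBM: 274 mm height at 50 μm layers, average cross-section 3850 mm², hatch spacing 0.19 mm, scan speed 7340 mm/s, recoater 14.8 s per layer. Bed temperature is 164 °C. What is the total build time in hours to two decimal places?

26.73 hours

Number of layers: 274 / 0.05 → 5480 (rounded up).
Per-layer scan distance = 3850 / 0.19 = 20263.2 mm.
Beam time per layer = 20263.2 / 7340, so 2.7607 s.
Layer cycle = 2.7607 + 14.8 = 17.5607 s.
Build time = 5480 × 17.5607 = 96232.636 s = 26.73 hours.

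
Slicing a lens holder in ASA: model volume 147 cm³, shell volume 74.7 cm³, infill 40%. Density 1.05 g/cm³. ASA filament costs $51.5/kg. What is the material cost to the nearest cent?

Infill region = 147 − 74.7, so 72.3 cm³.
Deposited infill = 0.40 × 72.3, so 28.92 cm³.
Total extruded: 74.7 + 28.92 → 103.62 cm³.
Mass = 103.62 × 1.05 = 108.801 g.
Cost = 108.801 g / 1000 × $51.5/kg = $5.60.

$5.60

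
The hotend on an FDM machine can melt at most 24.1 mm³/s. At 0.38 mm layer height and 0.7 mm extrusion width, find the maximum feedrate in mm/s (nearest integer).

91 mm/s

Bead cross-section = 0.38 × 0.7 = 0.266 mm².
Max speed = 24.1 / 0.266 = 90.60 ≈ 91 mm/s.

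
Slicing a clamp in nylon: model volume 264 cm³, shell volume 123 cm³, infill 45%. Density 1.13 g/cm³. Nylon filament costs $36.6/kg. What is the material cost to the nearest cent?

$7.71

Infill region = 264 − 123, so 141 cm³.
Infill deposited = 0.45 × 141, so 63.45 cm³.
Total printed volume = 123 + 63.45, so 186.45 cm³.
Mass: 186.45 × 1.13 → 210.6885 g.
Cost = 210.6885 g / 1000 × $36.6/kg = $7.71.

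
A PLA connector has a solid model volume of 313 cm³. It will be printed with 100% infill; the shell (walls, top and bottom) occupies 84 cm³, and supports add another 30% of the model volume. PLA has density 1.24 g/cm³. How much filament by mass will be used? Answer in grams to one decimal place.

Volume inside the shell: 313 − 84 → 229 cm³.
Infill deposited: 1.00 × 229 → 229 cm³.
Support = 0.30 × 313, so 93.9 cm³.
Deposited volume = 84 + 229 + 93.9, so 406.9 cm³.
Mass = 406.9 × 1.24, so 504.556 g.

504.6 g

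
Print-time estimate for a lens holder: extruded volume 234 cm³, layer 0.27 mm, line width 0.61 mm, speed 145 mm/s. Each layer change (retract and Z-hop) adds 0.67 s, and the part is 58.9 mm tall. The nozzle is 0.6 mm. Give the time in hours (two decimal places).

2.76 hours

Extrusion cross-section = 0.27 × 0.61 = 0.1647 mm².
Toolpath length = 234 cm³ / 0.1647 mm² = 234000 / 0.1647 = 1420765 mm.
Time extruding = 1420765 / 145 = 9798.4 s.
Number of layers: 58.9 / 0.27 → 219 (rounded up).
Z-hop total: 219 × 0.67 → 146.73 s.
Total = 9798.4 + 146.73 = 9945.13 s = 2.76 hours.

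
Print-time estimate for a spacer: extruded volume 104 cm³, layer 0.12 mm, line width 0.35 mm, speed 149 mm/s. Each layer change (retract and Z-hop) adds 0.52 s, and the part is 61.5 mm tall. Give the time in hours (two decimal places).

Extrusion cross-section: 0.12 × 0.35 → 0.042 mm².
Toolpath length = 104 cm³ / 0.042 mm² = 104000 / 0.042 = 2476190.5 mm.
Extrusion time: 2476190.5 / 149 → 16618.7 s.
Layer count = ceil(61.5 / 0.12) = 513.
Z-hop total = 513 × 0.52, so 266.76 s.
Total = 16618.7 + 266.76 = 16885.46 s = 4.69 hours.

4.69 hours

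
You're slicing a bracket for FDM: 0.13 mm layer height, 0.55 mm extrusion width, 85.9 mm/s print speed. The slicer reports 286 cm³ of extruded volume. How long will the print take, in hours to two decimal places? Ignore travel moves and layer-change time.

12.93 hours

Line area = 0.13 × 0.55, so 0.0715 mm².
Path length: 286000 mm³ / 0.0715 mm² → 4000000 mm.
Extrusion time = 4000000 / 85.9, so 46565.8 s.
Converting: 46565.8 s = 12.93 hours.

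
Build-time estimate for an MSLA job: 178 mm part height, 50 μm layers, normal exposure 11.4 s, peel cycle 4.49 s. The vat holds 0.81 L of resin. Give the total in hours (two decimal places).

Number of layers: 178 / 0.05 → 3560 (rounded up).
Per-layer time = 11.4 + 4.49 = 15.89 s.
Build time: 3560 × 15.89 s = 56568.4 s, i.e. 15.71 hours.

15.71 hours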